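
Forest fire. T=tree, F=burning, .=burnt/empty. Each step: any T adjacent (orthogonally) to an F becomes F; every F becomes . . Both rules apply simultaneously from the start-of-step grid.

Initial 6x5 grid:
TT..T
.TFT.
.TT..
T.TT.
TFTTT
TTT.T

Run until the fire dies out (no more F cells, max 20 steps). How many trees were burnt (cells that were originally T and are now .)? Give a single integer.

Step 1: +6 fires, +2 burnt (F count now 6)
Step 2: +7 fires, +6 burnt (F count now 7)
Step 3: +3 fires, +7 burnt (F count now 3)
Step 4: +1 fires, +3 burnt (F count now 1)
Step 5: +0 fires, +1 burnt (F count now 0)
Fire out after step 5
Initially T: 18, now '.': 29
Total burnt (originally-T cells now '.'): 17

Answer: 17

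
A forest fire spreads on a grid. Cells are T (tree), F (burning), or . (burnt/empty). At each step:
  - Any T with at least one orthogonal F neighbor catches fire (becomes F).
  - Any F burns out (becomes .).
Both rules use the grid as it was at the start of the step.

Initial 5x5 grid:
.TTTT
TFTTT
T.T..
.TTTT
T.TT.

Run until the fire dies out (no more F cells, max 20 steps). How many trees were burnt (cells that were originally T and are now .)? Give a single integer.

Answer: 16

Derivation:
Step 1: +3 fires, +1 burnt (F count now 3)
Step 2: +4 fires, +3 burnt (F count now 4)
Step 3: +3 fires, +4 burnt (F count now 3)
Step 4: +4 fires, +3 burnt (F count now 4)
Step 5: +2 fires, +4 burnt (F count now 2)
Step 6: +0 fires, +2 burnt (F count now 0)
Fire out after step 6
Initially T: 17, now '.': 24
Total burnt (originally-T cells now '.'): 16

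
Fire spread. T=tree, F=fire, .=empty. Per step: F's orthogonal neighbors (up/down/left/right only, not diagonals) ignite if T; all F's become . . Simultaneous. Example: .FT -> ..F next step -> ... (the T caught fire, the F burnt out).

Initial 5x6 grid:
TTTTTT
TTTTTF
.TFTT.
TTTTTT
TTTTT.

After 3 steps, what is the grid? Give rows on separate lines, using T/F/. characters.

Step 1: 6 trees catch fire, 2 burn out
  TTTTTF
  TTFTF.
  .F.FT.
  TTFTTT
  TTTTT.
Step 2: 8 trees catch fire, 6 burn out
  TTFTF.
  TF.F..
  ....F.
  TF.FTT
  TTFTT.
Step 3: 7 trees catch fire, 8 burn out
  TF.F..
  F.....
  ......
  F...FT
  TF.FT.

TF.F..
F.....
......
F...FT
TF.FT.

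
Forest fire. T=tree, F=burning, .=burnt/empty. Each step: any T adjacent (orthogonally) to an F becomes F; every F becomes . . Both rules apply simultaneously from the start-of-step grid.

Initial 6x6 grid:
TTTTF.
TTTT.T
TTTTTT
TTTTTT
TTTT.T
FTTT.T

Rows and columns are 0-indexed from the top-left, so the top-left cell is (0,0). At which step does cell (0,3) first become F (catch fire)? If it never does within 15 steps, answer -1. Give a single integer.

Step 1: cell (0,3)='F' (+3 fires, +2 burnt)
  -> target ignites at step 1
Step 2: cell (0,3)='.' (+5 fires, +3 burnt)
Step 3: cell (0,3)='.' (+7 fires, +5 burnt)
Step 4: cell (0,3)='.' (+9 fires, +7 burnt)
Step 5: cell (0,3)='.' (+2 fires, +9 burnt)
Step 6: cell (0,3)='.' (+2 fires, +2 burnt)
Step 7: cell (0,3)='.' (+1 fires, +2 burnt)
Step 8: cell (0,3)='.' (+1 fires, +1 burnt)
Step 9: cell (0,3)='.' (+0 fires, +1 burnt)
  fire out at step 9

1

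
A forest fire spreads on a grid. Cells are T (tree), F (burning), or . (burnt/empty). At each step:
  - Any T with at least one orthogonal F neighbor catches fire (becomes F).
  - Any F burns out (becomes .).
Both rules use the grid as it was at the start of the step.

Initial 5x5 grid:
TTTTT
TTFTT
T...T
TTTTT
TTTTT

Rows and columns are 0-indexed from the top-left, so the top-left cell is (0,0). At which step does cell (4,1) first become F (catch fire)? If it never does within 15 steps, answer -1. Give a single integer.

Step 1: cell (4,1)='T' (+3 fires, +1 burnt)
Step 2: cell (4,1)='T' (+4 fires, +3 burnt)
Step 3: cell (4,1)='T' (+4 fires, +4 burnt)
Step 4: cell (4,1)='T' (+2 fires, +4 burnt)
Step 5: cell (4,1)='T' (+4 fires, +2 burnt)
Step 6: cell (4,1)='F' (+3 fires, +4 burnt)
  -> target ignites at step 6
Step 7: cell (4,1)='.' (+1 fires, +3 burnt)
Step 8: cell (4,1)='.' (+0 fires, +1 burnt)
  fire out at step 8

6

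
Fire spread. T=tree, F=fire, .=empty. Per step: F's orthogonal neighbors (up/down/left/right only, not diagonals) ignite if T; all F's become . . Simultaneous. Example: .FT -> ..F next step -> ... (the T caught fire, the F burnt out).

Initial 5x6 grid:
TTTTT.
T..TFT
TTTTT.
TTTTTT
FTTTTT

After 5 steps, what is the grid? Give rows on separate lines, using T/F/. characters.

Step 1: 6 trees catch fire, 2 burn out
  TTTTF.
  T..F.F
  TTTTF.
  FTTTTT
  .FTTTT
Step 2: 6 trees catch fire, 6 burn out
  TTTF..
  T.....
  FTTF..
  .FTTFT
  ..FTTT
Step 3: 9 trees catch fire, 6 burn out
  TTF...
  F.....
  .FF...
  ..FF.F
  ...FFT
Step 4: 3 trees catch fire, 9 burn out
  FF....
  ......
  ......
  ......
  .....F
Step 5: 0 trees catch fire, 3 burn out
  ......
  ......
  ......
  ......
  ......

......
......
......
......
......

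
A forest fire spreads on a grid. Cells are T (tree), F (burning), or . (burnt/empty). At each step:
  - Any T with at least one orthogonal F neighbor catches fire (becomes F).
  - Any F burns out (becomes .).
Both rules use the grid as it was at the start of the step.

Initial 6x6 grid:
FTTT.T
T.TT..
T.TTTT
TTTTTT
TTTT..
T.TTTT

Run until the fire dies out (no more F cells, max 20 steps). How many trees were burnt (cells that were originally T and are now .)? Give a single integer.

Answer: 26

Derivation:
Step 1: +2 fires, +1 burnt (F count now 2)
Step 2: +2 fires, +2 burnt (F count now 2)
Step 3: +3 fires, +2 burnt (F count now 3)
Step 4: +4 fires, +3 burnt (F count now 4)
Step 5: +4 fires, +4 burnt (F count now 4)
Step 6: +3 fires, +4 burnt (F count now 3)
Step 7: +4 fires, +3 burnt (F count now 4)
Step 8: +2 fires, +4 burnt (F count now 2)
Step 9: +1 fires, +2 burnt (F count now 1)
Step 10: +1 fires, +1 burnt (F count now 1)
Step 11: +0 fires, +1 burnt (F count now 0)
Fire out after step 11
Initially T: 27, now '.': 35
Total burnt (originally-T cells now '.'): 26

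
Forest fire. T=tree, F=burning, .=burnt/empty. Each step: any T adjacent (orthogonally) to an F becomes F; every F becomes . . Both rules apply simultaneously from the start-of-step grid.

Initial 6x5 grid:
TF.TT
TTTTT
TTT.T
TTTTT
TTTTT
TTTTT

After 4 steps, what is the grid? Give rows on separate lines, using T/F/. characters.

Step 1: 2 trees catch fire, 1 burn out
  F..TT
  TFTTT
  TTT.T
  TTTTT
  TTTTT
  TTTTT
Step 2: 3 trees catch fire, 2 burn out
  ...TT
  F.FTT
  TFT.T
  TTTTT
  TTTTT
  TTTTT
Step 3: 4 trees catch fire, 3 burn out
  ...TT
  ...FT
  F.F.T
  TFTTT
  TTTTT
  TTTTT
Step 4: 5 trees catch fire, 4 burn out
  ...FT
  ....F
  ....T
  F.FTT
  TFTTT
  TTTTT

...FT
....F
....T
F.FTT
TFTTT
TTTTT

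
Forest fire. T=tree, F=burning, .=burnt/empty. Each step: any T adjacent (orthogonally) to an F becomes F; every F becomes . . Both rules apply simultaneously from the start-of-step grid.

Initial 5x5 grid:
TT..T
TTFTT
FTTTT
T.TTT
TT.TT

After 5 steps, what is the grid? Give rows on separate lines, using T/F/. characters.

Step 1: 6 trees catch fire, 2 burn out
  TT..T
  FF.FT
  .FFTT
  F.TTT
  TT.TT
Step 2: 6 trees catch fire, 6 burn out
  FF..T
  ....F
  ...FT
  ..FTT
  FT.TT
Step 3: 4 trees catch fire, 6 burn out
  ....F
  .....
  ....F
  ...FT
  .F.TT
Step 4: 2 trees catch fire, 4 burn out
  .....
  .....
  .....
  ....F
  ...FT
Step 5: 1 trees catch fire, 2 burn out
  .....
  .....
  .....
  .....
  ....F

.....
.....
.....
.....
....F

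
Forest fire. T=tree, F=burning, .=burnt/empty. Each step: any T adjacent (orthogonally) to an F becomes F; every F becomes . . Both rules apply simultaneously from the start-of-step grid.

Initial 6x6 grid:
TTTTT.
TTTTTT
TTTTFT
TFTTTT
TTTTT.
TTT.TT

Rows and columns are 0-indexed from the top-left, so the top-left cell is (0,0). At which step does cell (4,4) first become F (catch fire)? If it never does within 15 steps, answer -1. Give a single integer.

Step 1: cell (4,4)='T' (+8 fires, +2 burnt)
Step 2: cell (4,4)='F' (+12 fires, +8 burnt)
  -> target ignites at step 2
Step 3: cell (4,4)='.' (+8 fires, +12 burnt)
Step 4: cell (4,4)='.' (+3 fires, +8 burnt)
Step 5: cell (4,4)='.' (+0 fires, +3 burnt)
  fire out at step 5

2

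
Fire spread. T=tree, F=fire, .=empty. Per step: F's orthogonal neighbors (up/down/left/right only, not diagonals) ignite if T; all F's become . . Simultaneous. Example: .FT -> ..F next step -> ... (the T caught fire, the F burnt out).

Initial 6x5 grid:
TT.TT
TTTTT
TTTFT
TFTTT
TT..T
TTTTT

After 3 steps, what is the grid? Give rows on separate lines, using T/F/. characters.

Step 1: 8 trees catch fire, 2 burn out
  TT.TT
  TTTFT
  TFF.F
  F.FFT
  TF..T
  TTTTT
Step 2: 8 trees catch fire, 8 burn out
  TT.FT
  TFF.F
  F....
  ....F
  F...T
  TFTTT
Step 3: 6 trees catch fire, 8 burn out
  TF..F
  F....
  .....
  .....
  ....F
  F.FTT

TF..F
F....
.....
.....
....F
F.FTT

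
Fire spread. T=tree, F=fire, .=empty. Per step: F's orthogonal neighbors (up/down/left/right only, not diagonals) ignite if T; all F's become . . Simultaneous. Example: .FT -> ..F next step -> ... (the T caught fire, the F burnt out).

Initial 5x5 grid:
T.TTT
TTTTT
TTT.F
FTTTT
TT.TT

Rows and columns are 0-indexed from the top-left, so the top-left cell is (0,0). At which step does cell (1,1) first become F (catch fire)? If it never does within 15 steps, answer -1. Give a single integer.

Step 1: cell (1,1)='T' (+5 fires, +2 burnt)
Step 2: cell (1,1)='T' (+8 fires, +5 burnt)
Step 3: cell (1,1)='F' (+6 fires, +8 burnt)
  -> target ignites at step 3
Step 4: cell (1,1)='.' (+1 fires, +6 burnt)
Step 5: cell (1,1)='.' (+0 fires, +1 burnt)
  fire out at step 5

3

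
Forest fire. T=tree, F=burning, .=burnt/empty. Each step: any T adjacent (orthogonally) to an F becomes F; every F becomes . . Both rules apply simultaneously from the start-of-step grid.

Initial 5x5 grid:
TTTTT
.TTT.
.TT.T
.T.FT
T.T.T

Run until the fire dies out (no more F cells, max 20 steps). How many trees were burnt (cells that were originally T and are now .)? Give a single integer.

Answer: 3

Derivation:
Step 1: +1 fires, +1 burnt (F count now 1)
Step 2: +2 fires, +1 burnt (F count now 2)
Step 3: +0 fires, +2 burnt (F count now 0)
Fire out after step 3
Initially T: 16, now '.': 12
Total burnt (originally-T cells now '.'): 3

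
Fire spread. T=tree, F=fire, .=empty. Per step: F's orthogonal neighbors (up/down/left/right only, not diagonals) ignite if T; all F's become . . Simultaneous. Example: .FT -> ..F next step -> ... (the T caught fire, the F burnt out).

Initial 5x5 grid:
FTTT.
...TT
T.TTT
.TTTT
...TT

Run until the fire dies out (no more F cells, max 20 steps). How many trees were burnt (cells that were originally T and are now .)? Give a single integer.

Step 1: +1 fires, +1 burnt (F count now 1)
Step 2: +1 fires, +1 burnt (F count now 1)
Step 3: +1 fires, +1 burnt (F count now 1)
Step 4: +1 fires, +1 burnt (F count now 1)
Step 5: +2 fires, +1 burnt (F count now 2)
Step 6: +3 fires, +2 burnt (F count now 3)
Step 7: +3 fires, +3 burnt (F count now 3)
Step 8: +2 fires, +3 burnt (F count now 2)
Step 9: +0 fires, +2 burnt (F count now 0)
Fire out after step 9
Initially T: 15, now '.': 24
Total burnt (originally-T cells now '.'): 14

Answer: 14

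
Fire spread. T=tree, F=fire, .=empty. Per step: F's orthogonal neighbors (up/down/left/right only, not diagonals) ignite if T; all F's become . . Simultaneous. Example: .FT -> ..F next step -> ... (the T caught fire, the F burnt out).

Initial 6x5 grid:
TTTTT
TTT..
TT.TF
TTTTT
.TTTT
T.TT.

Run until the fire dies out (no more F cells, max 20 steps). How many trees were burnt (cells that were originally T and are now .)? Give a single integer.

Step 1: +2 fires, +1 burnt (F count now 2)
Step 2: +2 fires, +2 burnt (F count now 2)
Step 3: +2 fires, +2 burnt (F count now 2)
Step 4: +3 fires, +2 burnt (F count now 3)
Step 5: +4 fires, +3 burnt (F count now 4)
Step 6: +2 fires, +4 burnt (F count now 2)
Step 7: +3 fires, +2 burnt (F count now 3)
Step 8: +2 fires, +3 burnt (F count now 2)
Step 9: +1 fires, +2 burnt (F count now 1)
Step 10: +1 fires, +1 burnt (F count now 1)
Step 11: +0 fires, +1 burnt (F count now 0)
Fire out after step 11
Initially T: 23, now '.': 29
Total burnt (originally-T cells now '.'): 22

Answer: 22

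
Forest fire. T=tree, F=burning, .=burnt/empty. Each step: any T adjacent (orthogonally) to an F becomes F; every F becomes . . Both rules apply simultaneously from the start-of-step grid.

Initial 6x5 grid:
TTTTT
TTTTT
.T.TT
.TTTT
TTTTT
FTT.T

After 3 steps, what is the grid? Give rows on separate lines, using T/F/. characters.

Step 1: 2 trees catch fire, 1 burn out
  TTTTT
  TTTTT
  .T.TT
  .TTTT
  FTTTT
  .FT.T
Step 2: 2 trees catch fire, 2 burn out
  TTTTT
  TTTTT
  .T.TT
  .TTTT
  .FTTT
  ..F.T
Step 3: 2 trees catch fire, 2 burn out
  TTTTT
  TTTTT
  .T.TT
  .FTTT
  ..FTT
  ....T

TTTTT
TTTTT
.T.TT
.FTTT
..FTT
....T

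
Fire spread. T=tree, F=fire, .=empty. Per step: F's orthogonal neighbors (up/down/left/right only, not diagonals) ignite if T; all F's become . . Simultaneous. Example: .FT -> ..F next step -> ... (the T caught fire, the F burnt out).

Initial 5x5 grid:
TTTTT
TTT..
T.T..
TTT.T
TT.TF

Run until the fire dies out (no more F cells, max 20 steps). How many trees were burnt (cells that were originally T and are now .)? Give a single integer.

Answer: 2

Derivation:
Step 1: +2 fires, +1 burnt (F count now 2)
Step 2: +0 fires, +2 burnt (F count now 0)
Fire out after step 2
Initially T: 17, now '.': 10
Total burnt (originally-T cells now '.'): 2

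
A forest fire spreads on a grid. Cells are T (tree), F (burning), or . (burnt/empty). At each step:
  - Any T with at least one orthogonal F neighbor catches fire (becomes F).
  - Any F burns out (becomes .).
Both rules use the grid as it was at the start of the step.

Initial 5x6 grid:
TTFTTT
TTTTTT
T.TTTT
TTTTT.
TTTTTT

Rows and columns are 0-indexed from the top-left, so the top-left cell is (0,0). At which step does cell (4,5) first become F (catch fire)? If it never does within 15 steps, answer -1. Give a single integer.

Step 1: cell (4,5)='T' (+3 fires, +1 burnt)
Step 2: cell (4,5)='T' (+5 fires, +3 burnt)
Step 3: cell (4,5)='T' (+5 fires, +5 burnt)
Step 4: cell (4,5)='T' (+6 fires, +5 burnt)
Step 5: cell (4,5)='T' (+5 fires, +6 burnt)
Step 6: cell (4,5)='T' (+2 fires, +5 burnt)
Step 7: cell (4,5)='F' (+1 fires, +2 burnt)
  -> target ignites at step 7
Step 8: cell (4,5)='.' (+0 fires, +1 burnt)
  fire out at step 8

7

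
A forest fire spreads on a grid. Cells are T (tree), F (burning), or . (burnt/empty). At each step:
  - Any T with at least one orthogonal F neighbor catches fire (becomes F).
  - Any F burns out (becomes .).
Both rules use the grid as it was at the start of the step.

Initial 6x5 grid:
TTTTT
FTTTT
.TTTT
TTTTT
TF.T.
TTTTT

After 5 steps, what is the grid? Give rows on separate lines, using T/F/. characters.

Step 1: 5 trees catch fire, 2 burn out
  FTTTT
  .FTTT
  .TTTT
  TFTTT
  F..T.
  TFTTT
Step 2: 7 trees catch fire, 5 burn out
  .FTTT
  ..FTT
  .FTTT
  F.FTT
  ...T.
  F.FTT
Step 3: 5 trees catch fire, 7 burn out
  ..FTT
  ...FT
  ..FTT
  ...FT
  ...T.
  ...FT
Step 4: 6 trees catch fire, 5 burn out
  ...FT
  ....F
  ...FT
  ....F
  ...F.
  ....F
Step 5: 2 trees catch fire, 6 burn out
  ....F
  .....
  ....F
  .....
  .....
  .....

....F
.....
....F
.....
.....
.....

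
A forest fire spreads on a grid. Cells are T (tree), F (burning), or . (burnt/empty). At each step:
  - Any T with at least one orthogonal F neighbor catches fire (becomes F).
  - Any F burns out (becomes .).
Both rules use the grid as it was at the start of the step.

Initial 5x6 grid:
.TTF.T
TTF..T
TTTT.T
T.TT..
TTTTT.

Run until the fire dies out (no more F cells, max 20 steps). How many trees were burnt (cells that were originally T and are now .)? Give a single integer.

Step 1: +3 fires, +2 burnt (F count now 3)
Step 2: +5 fires, +3 burnt (F count now 5)
Step 3: +3 fires, +5 burnt (F count now 3)
Step 4: +3 fires, +3 burnt (F count now 3)
Step 5: +2 fires, +3 burnt (F count now 2)
Step 6: +0 fires, +2 burnt (F count now 0)
Fire out after step 6
Initially T: 19, now '.': 27
Total burnt (originally-T cells now '.'): 16

Answer: 16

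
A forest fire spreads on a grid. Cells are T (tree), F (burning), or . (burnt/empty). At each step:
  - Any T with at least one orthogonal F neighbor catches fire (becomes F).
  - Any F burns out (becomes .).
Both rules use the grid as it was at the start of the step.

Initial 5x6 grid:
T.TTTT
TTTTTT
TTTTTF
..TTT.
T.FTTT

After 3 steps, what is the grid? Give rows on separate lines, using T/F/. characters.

Step 1: 4 trees catch fire, 2 burn out
  T.TTTT
  TTTTTF
  TTTTF.
  ..FTT.
  T..FTT
Step 2: 7 trees catch fire, 4 burn out
  T.TTTF
  TTTTF.
  TTFF..
  ...FF.
  T...FT
Step 3: 5 trees catch fire, 7 burn out
  T.TTF.
  TTFF..
  TF....
  ......
  T....F

T.TTF.
TTFF..
TF....
......
T....F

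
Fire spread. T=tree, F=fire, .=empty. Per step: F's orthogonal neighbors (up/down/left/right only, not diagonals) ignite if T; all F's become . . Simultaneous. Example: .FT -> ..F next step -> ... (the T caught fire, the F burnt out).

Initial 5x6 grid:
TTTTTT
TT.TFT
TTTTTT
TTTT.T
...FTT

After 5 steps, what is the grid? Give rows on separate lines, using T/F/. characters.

Step 1: 6 trees catch fire, 2 burn out
  TTTTFT
  TT.F.F
  TTTTFT
  TTTF.T
  ....FT
Step 2: 6 trees catch fire, 6 burn out
  TTTF.F
  TT....
  TTTF.F
  TTF..T
  .....F
Step 3: 4 trees catch fire, 6 burn out
  TTF...
  TT....
  TTF...
  TF...F
  ......
Step 4: 3 trees catch fire, 4 burn out
  TF....
  TT....
  TF....
  F.....
  ......
Step 5: 3 trees catch fire, 3 burn out
  F.....
  TF....
  F.....
  ......
  ......

F.....
TF....
F.....
......
......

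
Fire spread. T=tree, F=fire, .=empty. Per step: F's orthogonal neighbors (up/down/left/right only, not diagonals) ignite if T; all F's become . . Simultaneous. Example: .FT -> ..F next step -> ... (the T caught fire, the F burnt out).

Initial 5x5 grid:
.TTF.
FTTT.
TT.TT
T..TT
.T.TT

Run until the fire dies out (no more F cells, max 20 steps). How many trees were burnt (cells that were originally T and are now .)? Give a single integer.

Step 1: +4 fires, +2 burnt (F count now 4)
Step 2: +5 fires, +4 burnt (F count now 5)
Step 3: +2 fires, +5 burnt (F count now 2)
Step 4: +2 fires, +2 burnt (F count now 2)
Step 5: +1 fires, +2 burnt (F count now 1)
Step 6: +0 fires, +1 burnt (F count now 0)
Fire out after step 6
Initially T: 15, now '.': 24
Total burnt (originally-T cells now '.'): 14

Answer: 14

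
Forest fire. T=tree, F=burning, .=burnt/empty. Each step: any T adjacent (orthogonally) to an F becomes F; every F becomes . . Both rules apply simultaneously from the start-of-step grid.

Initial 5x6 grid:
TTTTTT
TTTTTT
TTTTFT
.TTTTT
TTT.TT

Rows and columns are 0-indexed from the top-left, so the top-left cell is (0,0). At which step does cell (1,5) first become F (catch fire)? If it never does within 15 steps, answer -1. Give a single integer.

Step 1: cell (1,5)='T' (+4 fires, +1 burnt)
Step 2: cell (1,5)='F' (+7 fires, +4 burnt)
  -> target ignites at step 2
Step 3: cell (1,5)='.' (+6 fires, +7 burnt)
Step 4: cell (1,5)='.' (+5 fires, +6 burnt)
Step 5: cell (1,5)='.' (+3 fires, +5 burnt)
Step 6: cell (1,5)='.' (+2 fires, +3 burnt)
Step 7: cell (1,5)='.' (+0 fires, +2 burnt)
  fire out at step 7

2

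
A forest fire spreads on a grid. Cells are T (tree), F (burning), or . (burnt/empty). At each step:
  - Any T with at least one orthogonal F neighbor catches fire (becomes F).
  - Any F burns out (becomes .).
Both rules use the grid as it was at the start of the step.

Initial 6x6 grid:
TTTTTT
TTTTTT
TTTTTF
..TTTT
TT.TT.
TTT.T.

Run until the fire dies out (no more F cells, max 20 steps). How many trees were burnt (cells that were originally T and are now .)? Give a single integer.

Answer: 24

Derivation:
Step 1: +3 fires, +1 burnt (F count now 3)
Step 2: +4 fires, +3 burnt (F count now 4)
Step 3: +5 fires, +4 burnt (F count now 5)
Step 4: +6 fires, +5 burnt (F count now 6)
Step 5: +3 fires, +6 burnt (F count now 3)
Step 6: +2 fires, +3 burnt (F count now 2)
Step 7: +1 fires, +2 burnt (F count now 1)
Step 8: +0 fires, +1 burnt (F count now 0)
Fire out after step 8
Initially T: 29, now '.': 31
Total burnt (originally-T cells now '.'): 24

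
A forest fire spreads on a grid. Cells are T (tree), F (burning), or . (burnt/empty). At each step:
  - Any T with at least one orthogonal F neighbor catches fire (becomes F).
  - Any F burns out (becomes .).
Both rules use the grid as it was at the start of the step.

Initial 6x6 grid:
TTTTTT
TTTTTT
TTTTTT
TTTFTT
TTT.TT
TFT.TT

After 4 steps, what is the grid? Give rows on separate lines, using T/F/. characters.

Step 1: 6 trees catch fire, 2 burn out
  TTTTTT
  TTTTTT
  TTTFTT
  TTF.FT
  TFT.TT
  F.F.TT
Step 2: 8 trees catch fire, 6 burn out
  TTTTTT
  TTTFTT
  TTF.FT
  TF...F
  F.F.FT
  ....TT
Step 3: 8 trees catch fire, 8 burn out
  TTTFTT
  TTF.FT
  TF...F
  F.....
  .....F
  ....FT
Step 4: 6 trees catch fire, 8 burn out
  TTF.FT
  TF...F
  F.....
  ......
  ......
  .....F

TTF.FT
TF...F
F.....
......
......
.....F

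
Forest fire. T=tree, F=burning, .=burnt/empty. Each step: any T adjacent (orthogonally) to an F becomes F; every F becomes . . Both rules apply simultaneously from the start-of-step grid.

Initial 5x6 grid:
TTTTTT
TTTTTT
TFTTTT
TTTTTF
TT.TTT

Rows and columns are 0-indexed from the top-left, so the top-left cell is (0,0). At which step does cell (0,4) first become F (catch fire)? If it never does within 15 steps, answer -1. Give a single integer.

Step 1: cell (0,4)='T' (+7 fires, +2 burnt)
Step 2: cell (0,4)='T' (+11 fires, +7 burnt)
Step 3: cell (0,4)='T' (+7 fires, +11 burnt)
Step 4: cell (0,4)='F' (+2 fires, +7 burnt)
  -> target ignites at step 4
Step 5: cell (0,4)='.' (+0 fires, +2 burnt)
  fire out at step 5

4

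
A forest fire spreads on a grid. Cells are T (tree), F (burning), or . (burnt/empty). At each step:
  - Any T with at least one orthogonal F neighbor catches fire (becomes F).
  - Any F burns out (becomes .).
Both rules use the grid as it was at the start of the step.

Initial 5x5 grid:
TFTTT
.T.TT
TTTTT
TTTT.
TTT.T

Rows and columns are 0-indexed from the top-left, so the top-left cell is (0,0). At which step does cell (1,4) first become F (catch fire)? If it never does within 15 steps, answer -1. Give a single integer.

Step 1: cell (1,4)='T' (+3 fires, +1 burnt)
Step 2: cell (1,4)='T' (+2 fires, +3 burnt)
Step 3: cell (1,4)='T' (+5 fires, +2 burnt)
Step 4: cell (1,4)='F' (+5 fires, +5 burnt)
  -> target ignites at step 4
Step 5: cell (1,4)='.' (+4 fires, +5 burnt)
Step 6: cell (1,4)='.' (+0 fires, +4 burnt)
  fire out at step 6

4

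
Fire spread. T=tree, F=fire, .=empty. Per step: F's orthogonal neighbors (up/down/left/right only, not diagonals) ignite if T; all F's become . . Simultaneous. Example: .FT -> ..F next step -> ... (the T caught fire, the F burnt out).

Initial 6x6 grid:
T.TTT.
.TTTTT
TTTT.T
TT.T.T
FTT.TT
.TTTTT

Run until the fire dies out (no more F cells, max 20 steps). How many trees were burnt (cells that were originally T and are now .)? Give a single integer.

Answer: 26

Derivation:
Step 1: +2 fires, +1 burnt (F count now 2)
Step 2: +4 fires, +2 burnt (F count now 4)
Step 3: +2 fires, +4 burnt (F count now 2)
Step 4: +3 fires, +2 burnt (F count now 3)
Step 5: +3 fires, +3 burnt (F count now 3)
Step 6: +5 fires, +3 burnt (F count now 5)
Step 7: +3 fires, +5 burnt (F count now 3)
Step 8: +3 fires, +3 burnt (F count now 3)
Step 9: +1 fires, +3 burnt (F count now 1)
Step 10: +0 fires, +1 burnt (F count now 0)
Fire out after step 10
Initially T: 27, now '.': 35
Total burnt (originally-T cells now '.'): 26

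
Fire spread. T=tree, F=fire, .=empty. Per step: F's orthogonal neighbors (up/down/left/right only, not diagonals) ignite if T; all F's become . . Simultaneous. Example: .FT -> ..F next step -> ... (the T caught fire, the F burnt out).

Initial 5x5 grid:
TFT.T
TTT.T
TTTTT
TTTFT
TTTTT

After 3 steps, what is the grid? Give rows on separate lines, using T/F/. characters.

Step 1: 7 trees catch fire, 2 burn out
  F.F.T
  TFT.T
  TTTFT
  TTF.F
  TTTFT
Step 2: 8 trees catch fire, 7 burn out
  ....T
  F.F.T
  TFF.F
  TF...
  TTF.F
Step 3: 4 trees catch fire, 8 burn out
  ....T
  ....F
  F....
  F....
  TF...

....T
....F
F....
F....
TF...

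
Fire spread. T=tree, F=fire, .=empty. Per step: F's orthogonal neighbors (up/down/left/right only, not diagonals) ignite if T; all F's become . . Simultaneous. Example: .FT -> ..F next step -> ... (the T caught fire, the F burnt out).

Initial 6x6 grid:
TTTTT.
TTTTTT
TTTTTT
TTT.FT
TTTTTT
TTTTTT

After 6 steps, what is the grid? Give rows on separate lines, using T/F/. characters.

Step 1: 3 trees catch fire, 1 burn out
  TTTTT.
  TTTTTT
  TTTTFT
  TTT..F
  TTTTFT
  TTTTTT
Step 2: 6 trees catch fire, 3 burn out
  TTTTT.
  TTTTFT
  TTTF.F
  TTT...
  TTTF.F
  TTTTFT
Step 3: 7 trees catch fire, 6 burn out
  TTTTF.
  TTTF.F
  TTF...
  TTT...
  TTF...
  TTTF.F
Step 4: 6 trees catch fire, 7 burn out
  TTTF..
  TTF...
  TF....
  TTF...
  TF....
  TTF...
Step 5: 6 trees catch fire, 6 burn out
  TTF...
  TF....
  F.....
  TF....
  F.....
  TF....
Step 6: 4 trees catch fire, 6 burn out
  TF....
  F.....
  ......
  F.....
  ......
  F.....

TF....
F.....
......
F.....
......
F.....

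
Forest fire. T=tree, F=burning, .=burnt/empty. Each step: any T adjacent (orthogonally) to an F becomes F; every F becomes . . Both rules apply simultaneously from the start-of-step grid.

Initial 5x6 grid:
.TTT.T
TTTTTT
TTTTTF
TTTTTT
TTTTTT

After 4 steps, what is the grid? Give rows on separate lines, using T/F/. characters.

Step 1: 3 trees catch fire, 1 burn out
  .TTT.T
  TTTTTF
  TTTTF.
  TTTTTF
  TTTTTT
Step 2: 5 trees catch fire, 3 burn out
  .TTT.F
  TTTTF.
  TTTF..
  TTTTF.
  TTTTTF
Step 3: 4 trees catch fire, 5 burn out
  .TTT..
  TTTF..
  TTF...
  TTTF..
  TTTTF.
Step 4: 5 trees catch fire, 4 burn out
  .TTF..
  TTF...
  TF....
  TTF...
  TTTF..

.TTF..
TTF...
TF....
TTF...
TTTF..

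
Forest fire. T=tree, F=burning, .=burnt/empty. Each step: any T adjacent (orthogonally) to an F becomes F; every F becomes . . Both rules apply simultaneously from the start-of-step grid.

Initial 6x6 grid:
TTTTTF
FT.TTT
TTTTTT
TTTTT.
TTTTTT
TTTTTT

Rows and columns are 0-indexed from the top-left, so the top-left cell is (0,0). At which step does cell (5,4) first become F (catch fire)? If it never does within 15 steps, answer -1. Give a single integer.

Step 1: cell (5,4)='T' (+5 fires, +2 burnt)
Step 2: cell (5,4)='T' (+6 fires, +5 burnt)
Step 3: cell (5,4)='T' (+6 fires, +6 burnt)
Step 4: cell (5,4)='T' (+5 fires, +6 burnt)
Step 5: cell (5,4)='T' (+4 fires, +5 burnt)
Step 6: cell (5,4)='F' (+4 fires, +4 burnt)
  -> target ignites at step 6
Step 7: cell (5,4)='.' (+2 fires, +4 burnt)
Step 8: cell (5,4)='.' (+0 fires, +2 burnt)
  fire out at step 8

6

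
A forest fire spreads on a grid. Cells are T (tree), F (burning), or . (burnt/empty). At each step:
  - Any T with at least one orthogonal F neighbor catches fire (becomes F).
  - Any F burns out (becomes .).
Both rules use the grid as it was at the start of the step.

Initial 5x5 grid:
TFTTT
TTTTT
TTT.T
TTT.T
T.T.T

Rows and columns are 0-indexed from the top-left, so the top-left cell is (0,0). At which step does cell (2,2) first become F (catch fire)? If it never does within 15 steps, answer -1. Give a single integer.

Step 1: cell (2,2)='T' (+3 fires, +1 burnt)
Step 2: cell (2,2)='T' (+4 fires, +3 burnt)
Step 3: cell (2,2)='F' (+5 fires, +4 burnt)
  -> target ignites at step 3
Step 4: cell (2,2)='.' (+3 fires, +5 burnt)
Step 5: cell (2,2)='.' (+3 fires, +3 burnt)
Step 6: cell (2,2)='.' (+1 fires, +3 burnt)
Step 7: cell (2,2)='.' (+1 fires, +1 burnt)
Step 8: cell (2,2)='.' (+0 fires, +1 burnt)
  fire out at step 8

3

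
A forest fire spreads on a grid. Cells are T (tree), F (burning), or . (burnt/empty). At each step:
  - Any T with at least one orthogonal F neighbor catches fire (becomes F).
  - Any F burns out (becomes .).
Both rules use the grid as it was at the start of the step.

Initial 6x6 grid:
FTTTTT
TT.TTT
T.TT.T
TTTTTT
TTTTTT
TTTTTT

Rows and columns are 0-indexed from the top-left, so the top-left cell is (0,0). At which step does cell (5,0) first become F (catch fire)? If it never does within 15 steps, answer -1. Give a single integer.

Step 1: cell (5,0)='T' (+2 fires, +1 burnt)
Step 2: cell (5,0)='T' (+3 fires, +2 burnt)
Step 3: cell (5,0)='T' (+2 fires, +3 burnt)
Step 4: cell (5,0)='T' (+4 fires, +2 burnt)
Step 5: cell (5,0)='F' (+6 fires, +4 burnt)
  -> target ignites at step 5
Step 6: cell (5,0)='.' (+5 fires, +6 burnt)
Step 7: cell (5,0)='.' (+4 fires, +5 burnt)
Step 8: cell (5,0)='.' (+3 fires, +4 burnt)
Step 9: cell (5,0)='.' (+2 fires, +3 burnt)
Step 10: cell (5,0)='.' (+1 fires, +2 burnt)
Step 11: cell (5,0)='.' (+0 fires, +1 burnt)
  fire out at step 11

5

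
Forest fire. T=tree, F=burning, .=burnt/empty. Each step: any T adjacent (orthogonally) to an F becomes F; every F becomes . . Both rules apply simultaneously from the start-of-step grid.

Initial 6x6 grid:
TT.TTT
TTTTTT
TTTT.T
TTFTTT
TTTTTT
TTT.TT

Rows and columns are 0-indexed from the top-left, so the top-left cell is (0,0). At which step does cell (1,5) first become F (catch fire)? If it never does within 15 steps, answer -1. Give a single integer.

Step 1: cell (1,5)='T' (+4 fires, +1 burnt)
Step 2: cell (1,5)='T' (+8 fires, +4 burnt)
Step 3: cell (1,5)='T' (+7 fires, +8 burnt)
Step 4: cell (1,5)='T' (+8 fires, +7 burnt)
Step 5: cell (1,5)='F' (+4 fires, +8 burnt)
  -> target ignites at step 5
Step 6: cell (1,5)='.' (+1 fires, +4 burnt)
Step 7: cell (1,5)='.' (+0 fires, +1 burnt)
  fire out at step 7

5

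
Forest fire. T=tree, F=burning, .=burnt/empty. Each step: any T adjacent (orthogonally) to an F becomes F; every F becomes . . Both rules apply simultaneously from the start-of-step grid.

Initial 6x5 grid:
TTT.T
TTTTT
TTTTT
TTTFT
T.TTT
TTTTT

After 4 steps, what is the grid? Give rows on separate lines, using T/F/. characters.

Step 1: 4 trees catch fire, 1 burn out
  TTT.T
  TTTTT
  TTTFT
  TTF.F
  T.TFT
  TTTTT
Step 2: 7 trees catch fire, 4 burn out
  TTT.T
  TTTFT
  TTF.F
  TF...
  T.F.F
  TTTFT
Step 3: 6 trees catch fire, 7 burn out
  TTT.T
  TTF.F
  TF...
  F....
  T....
  TTF.F
Step 4: 6 trees catch fire, 6 burn out
  TTF.F
  TF...
  F....
  .....
  F....
  TF...

TTF.F
TF...
F....
.....
F....
TF...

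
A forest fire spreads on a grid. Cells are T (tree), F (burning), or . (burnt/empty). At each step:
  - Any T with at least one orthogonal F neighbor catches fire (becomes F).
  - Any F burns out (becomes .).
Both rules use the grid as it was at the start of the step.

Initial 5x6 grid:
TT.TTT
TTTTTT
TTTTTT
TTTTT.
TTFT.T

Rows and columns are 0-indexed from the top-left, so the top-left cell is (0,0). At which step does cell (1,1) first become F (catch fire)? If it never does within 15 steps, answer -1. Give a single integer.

Step 1: cell (1,1)='T' (+3 fires, +1 burnt)
Step 2: cell (1,1)='T' (+4 fires, +3 burnt)
Step 3: cell (1,1)='T' (+5 fires, +4 burnt)
Step 4: cell (1,1)='F' (+4 fires, +5 burnt)
  -> target ignites at step 4
Step 5: cell (1,1)='.' (+5 fires, +4 burnt)
Step 6: cell (1,1)='.' (+3 fires, +5 burnt)
Step 7: cell (1,1)='.' (+1 fires, +3 burnt)
Step 8: cell (1,1)='.' (+0 fires, +1 burnt)
  fire out at step 8

4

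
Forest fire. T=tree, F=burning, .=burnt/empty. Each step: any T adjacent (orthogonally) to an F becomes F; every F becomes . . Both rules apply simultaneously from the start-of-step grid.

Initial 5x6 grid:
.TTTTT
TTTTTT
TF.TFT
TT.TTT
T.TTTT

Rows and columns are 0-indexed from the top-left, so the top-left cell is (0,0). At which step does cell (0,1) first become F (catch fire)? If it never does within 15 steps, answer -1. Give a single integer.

Step 1: cell (0,1)='T' (+7 fires, +2 burnt)
Step 2: cell (0,1)='F' (+10 fires, +7 burnt)
  -> target ignites at step 2
Step 3: cell (0,1)='.' (+6 fires, +10 burnt)
Step 4: cell (0,1)='.' (+1 fires, +6 burnt)
Step 5: cell (0,1)='.' (+0 fires, +1 burnt)
  fire out at step 5

2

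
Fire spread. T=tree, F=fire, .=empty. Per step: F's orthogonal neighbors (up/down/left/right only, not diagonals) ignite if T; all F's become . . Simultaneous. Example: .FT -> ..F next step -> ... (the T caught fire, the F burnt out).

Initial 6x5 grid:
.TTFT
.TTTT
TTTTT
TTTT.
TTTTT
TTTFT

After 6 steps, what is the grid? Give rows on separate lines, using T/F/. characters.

Step 1: 6 trees catch fire, 2 burn out
  .TF.F
  .TTFT
  TTTTT
  TTTT.
  TTTFT
  TTF.F
Step 2: 8 trees catch fire, 6 burn out
  .F...
  .TF.F
  TTTFT
  TTTF.
  TTF.F
  TF...
Step 3: 6 trees catch fire, 8 burn out
  .....
  .F...
  TTF.F
  TTF..
  TF...
  F....
Step 4: 3 trees catch fire, 6 burn out
  .....
  .....
  TF...
  TF...
  F....
  .....
Step 5: 2 trees catch fire, 3 burn out
  .....
  .....
  F....
  F....
  .....
  .....
Step 6: 0 trees catch fire, 2 burn out
  .....
  .....
  .....
  .....
  .....
  .....

.....
.....
.....
.....
.....
.....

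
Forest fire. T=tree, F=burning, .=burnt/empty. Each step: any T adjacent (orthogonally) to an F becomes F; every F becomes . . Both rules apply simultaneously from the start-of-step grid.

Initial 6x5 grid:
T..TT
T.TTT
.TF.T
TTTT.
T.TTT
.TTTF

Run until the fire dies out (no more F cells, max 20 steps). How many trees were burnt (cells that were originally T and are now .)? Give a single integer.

Answer: 18

Derivation:
Step 1: +5 fires, +2 burnt (F count now 5)
Step 2: +6 fires, +5 burnt (F count now 6)
Step 3: +4 fires, +6 burnt (F count now 4)
Step 4: +3 fires, +4 burnt (F count now 3)
Step 5: +0 fires, +3 burnt (F count now 0)
Fire out after step 5
Initially T: 20, now '.': 28
Total burnt (originally-T cells now '.'): 18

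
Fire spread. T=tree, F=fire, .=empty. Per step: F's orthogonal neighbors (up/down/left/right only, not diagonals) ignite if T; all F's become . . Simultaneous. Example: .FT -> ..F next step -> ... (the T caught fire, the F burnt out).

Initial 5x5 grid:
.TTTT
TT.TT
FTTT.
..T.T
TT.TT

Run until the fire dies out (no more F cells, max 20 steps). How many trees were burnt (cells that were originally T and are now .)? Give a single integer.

Answer: 12

Derivation:
Step 1: +2 fires, +1 burnt (F count now 2)
Step 2: +2 fires, +2 burnt (F count now 2)
Step 3: +3 fires, +2 burnt (F count now 3)
Step 4: +2 fires, +3 burnt (F count now 2)
Step 5: +2 fires, +2 burnt (F count now 2)
Step 6: +1 fires, +2 burnt (F count now 1)
Step 7: +0 fires, +1 burnt (F count now 0)
Fire out after step 7
Initially T: 17, now '.': 20
Total burnt (originally-T cells now '.'): 12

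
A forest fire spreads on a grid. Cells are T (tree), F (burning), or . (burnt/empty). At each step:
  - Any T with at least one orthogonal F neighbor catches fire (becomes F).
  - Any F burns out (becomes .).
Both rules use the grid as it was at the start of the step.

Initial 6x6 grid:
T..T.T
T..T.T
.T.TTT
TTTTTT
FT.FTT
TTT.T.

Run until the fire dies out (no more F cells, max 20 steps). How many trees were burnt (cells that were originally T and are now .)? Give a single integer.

Step 1: +5 fires, +2 burnt (F count now 5)
Step 2: +7 fires, +5 burnt (F count now 7)
Step 3: +5 fires, +7 burnt (F count now 5)
Step 4: +2 fires, +5 burnt (F count now 2)
Step 5: +1 fires, +2 burnt (F count now 1)
Step 6: +1 fires, +1 burnt (F count now 1)
Step 7: +0 fires, +1 burnt (F count now 0)
Fire out after step 7
Initially T: 23, now '.': 34
Total burnt (originally-T cells now '.'): 21

Answer: 21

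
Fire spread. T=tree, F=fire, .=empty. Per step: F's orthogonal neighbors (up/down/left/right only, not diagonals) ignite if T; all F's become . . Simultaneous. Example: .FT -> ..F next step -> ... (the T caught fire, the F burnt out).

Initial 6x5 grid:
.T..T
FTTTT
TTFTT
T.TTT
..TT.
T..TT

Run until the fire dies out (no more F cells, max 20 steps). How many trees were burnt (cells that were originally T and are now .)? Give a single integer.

Answer: 18

Derivation:
Step 1: +6 fires, +2 burnt (F count now 6)
Step 2: +6 fires, +6 burnt (F count now 6)
Step 3: +3 fires, +6 burnt (F count now 3)
Step 4: +2 fires, +3 burnt (F count now 2)
Step 5: +1 fires, +2 burnt (F count now 1)
Step 6: +0 fires, +1 burnt (F count now 0)
Fire out after step 6
Initially T: 19, now '.': 29
Total burnt (originally-T cells now '.'): 18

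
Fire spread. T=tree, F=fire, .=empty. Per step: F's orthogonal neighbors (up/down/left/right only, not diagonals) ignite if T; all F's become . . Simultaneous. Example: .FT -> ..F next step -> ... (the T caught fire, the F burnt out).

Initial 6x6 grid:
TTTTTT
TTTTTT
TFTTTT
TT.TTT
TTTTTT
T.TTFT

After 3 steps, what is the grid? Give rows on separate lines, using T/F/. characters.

Step 1: 7 trees catch fire, 2 burn out
  TTTTTT
  TFTTTT
  F.FTTT
  TF.TTT
  TTTTFT
  T.TF.F
Step 2: 10 trees catch fire, 7 burn out
  TFTTTT
  F.FTTT
  ...FTT
  F..TFT
  TFTF.F
  T.F...
Step 3: 8 trees catch fire, 10 burn out
  F.FTTT
  ...FTT
  ....FT
  ...F.F
  F.F...
  T.....

F.FTTT
...FTT
....FT
...F.F
F.F...
T.....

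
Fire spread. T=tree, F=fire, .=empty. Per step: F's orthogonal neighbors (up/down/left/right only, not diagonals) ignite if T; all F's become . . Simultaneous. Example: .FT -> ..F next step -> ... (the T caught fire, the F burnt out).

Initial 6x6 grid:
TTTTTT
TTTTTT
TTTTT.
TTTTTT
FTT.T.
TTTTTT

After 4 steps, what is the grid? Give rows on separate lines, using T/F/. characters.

Step 1: 3 trees catch fire, 1 burn out
  TTTTTT
  TTTTTT
  TTTTT.
  FTTTTT
  .FT.T.
  FTTTTT
Step 2: 4 trees catch fire, 3 burn out
  TTTTTT
  TTTTTT
  FTTTT.
  .FTTTT
  ..F.T.
  .FTTTT
Step 3: 4 trees catch fire, 4 burn out
  TTTTTT
  FTTTTT
  .FTTT.
  ..FTTT
  ....T.
  ..FTTT
Step 4: 5 trees catch fire, 4 burn out
  FTTTTT
  .FTTTT
  ..FTT.
  ...FTT
  ....T.
  ...FTT

FTTTTT
.FTTTT
..FTT.
...FTT
....T.
...FTT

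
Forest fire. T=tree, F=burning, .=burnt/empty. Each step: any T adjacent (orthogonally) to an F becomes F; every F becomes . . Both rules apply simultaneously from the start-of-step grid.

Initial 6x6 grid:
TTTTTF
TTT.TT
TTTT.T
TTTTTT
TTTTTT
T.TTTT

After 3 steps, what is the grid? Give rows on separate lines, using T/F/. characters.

Step 1: 2 trees catch fire, 1 burn out
  TTTTF.
  TTT.TF
  TTTT.T
  TTTTTT
  TTTTTT
  T.TTTT
Step 2: 3 trees catch fire, 2 burn out
  TTTF..
  TTT.F.
  TTTT.F
  TTTTTT
  TTTTTT
  T.TTTT
Step 3: 2 trees catch fire, 3 burn out
  TTF...
  TTT...
  TTTT..
  TTTTTF
  TTTTTT
  T.TTTT

TTF...
TTT...
TTTT..
TTTTTF
TTTTTT
T.TTTT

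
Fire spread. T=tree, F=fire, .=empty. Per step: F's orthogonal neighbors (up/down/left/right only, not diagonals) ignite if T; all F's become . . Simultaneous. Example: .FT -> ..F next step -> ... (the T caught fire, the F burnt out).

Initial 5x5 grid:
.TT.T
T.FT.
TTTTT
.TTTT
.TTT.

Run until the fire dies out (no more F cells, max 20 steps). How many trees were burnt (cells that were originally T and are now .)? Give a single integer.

Step 1: +3 fires, +1 burnt (F count now 3)
Step 2: +4 fires, +3 burnt (F count now 4)
Step 3: +5 fires, +4 burnt (F count now 5)
Step 4: +4 fires, +5 burnt (F count now 4)
Step 5: +0 fires, +4 burnt (F count now 0)
Fire out after step 5
Initially T: 17, now '.': 24
Total burnt (originally-T cells now '.'): 16

Answer: 16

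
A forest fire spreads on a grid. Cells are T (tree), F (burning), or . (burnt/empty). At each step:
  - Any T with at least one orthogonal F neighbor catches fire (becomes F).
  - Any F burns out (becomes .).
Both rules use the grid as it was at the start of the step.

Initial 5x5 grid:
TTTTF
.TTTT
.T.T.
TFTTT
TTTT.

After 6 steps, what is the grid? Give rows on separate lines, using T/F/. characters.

Step 1: 6 trees catch fire, 2 burn out
  TTTF.
  .TTTF
  .F.T.
  F.FTT
  TFTT.
Step 2: 6 trees catch fire, 6 burn out
  TTF..
  .FTF.
  ...T.
  ...FT
  F.FT.
Step 3: 5 trees catch fire, 6 burn out
  TF...
  ..F..
  ...F.
  ....F
  ...F.
Step 4: 1 trees catch fire, 5 burn out
  F....
  .....
  .....
  .....
  .....
Step 5: 0 trees catch fire, 1 burn out
  .....
  .....
  .....
  .....
  .....
Step 6: 0 trees catch fire, 0 burn out
  .....
  .....
  .....
  .....
  .....

.....
.....
.....
.....
.....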